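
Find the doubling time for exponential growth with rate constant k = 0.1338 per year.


Exponential growth: P(t) = P₀ e^(0.1338t). Set P(t)/P₀ = 2: e^(0.1338t) = 2.
Solve: t = ln(2)/0.1338 ≈ 5.18 years.


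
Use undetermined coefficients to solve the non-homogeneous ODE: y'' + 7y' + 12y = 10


Characteristic roots of r² + 7r + 12 = 0 are -3, -4.
y_h = C₁e^(-3x) + C₂e^(-4x).
Constant forcing; try y_p = A. Then 12A = 10 ⇒ A = 5/6.
General solution: y = C₁e^(-3x) + C₂e^(-4x) + 5/6.


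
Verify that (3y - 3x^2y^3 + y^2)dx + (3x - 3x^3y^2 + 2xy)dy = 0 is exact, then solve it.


Check exactness: ∂M/∂y = 3 - 9x^2y^2 + 2y and ∂N/∂x = 3 - 9x^2y^2 + 2y; equal, so the equation is exact.
Integrate M with respect to x (treating y as constant): ∫M dx = 3xy - x^3y^3 + xy^2 + h(y).
Differentiate w.r.t. y and set equal to N: all terms match, so h'(y) = 0 and h is a constant absorbed into C.
General solution: 3xy - x^3y^3 + xy^2 = C.


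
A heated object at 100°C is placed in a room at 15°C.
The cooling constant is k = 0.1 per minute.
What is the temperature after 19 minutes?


Newton's law: dT/dt = -k(T - T_a) has solution T(t) = T_a + (T₀ - T_a)e^(-kt).
Plug in T_a = 15, T₀ = 100, k = 0.1, t = 19: T(19) = 15 + (85)e^(-1.90) ≈ 27.7°C.


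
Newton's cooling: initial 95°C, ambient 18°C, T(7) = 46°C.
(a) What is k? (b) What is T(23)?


Newton's law: T(t) = T_a + (T₀ - T_a)e^(-kt).
(a) Use T(7) = 46: (46 - 18)/(95 - 18) = e^(-k·7), so k = -ln(0.364)/7 ≈ 0.1445.
(b) Apply k to t = 23: T(23) = 18 + (77)e^(-3.324) ≈ 20.8°C.


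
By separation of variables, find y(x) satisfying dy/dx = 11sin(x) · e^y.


Separate: e^(-y) dy = 11sin(x) dx.
Integrate: -e^(-y) = -11cos(x) + C₀.
Rearrange: e^(-y) = 11cos(x) + C.


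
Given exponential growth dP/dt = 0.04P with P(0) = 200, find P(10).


The ODE dP/dt = 0.04P has solution P(t) = P(0)e^(0.04t).
Substitute P(0) = 200 and t = 10: P(10) = 200 e^(0.40) ≈ 298.


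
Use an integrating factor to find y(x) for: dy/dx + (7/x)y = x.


P(x) = 7/x ⇒ μ = x^7.
(x^7 y)' = x^8 ⇒ x^7 y = x^9/(9) + C.
Solve for y: y = (1/9)x^2 + C/x^7.


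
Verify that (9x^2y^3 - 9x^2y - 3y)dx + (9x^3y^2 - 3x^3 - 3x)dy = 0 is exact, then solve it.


Check exactness: ∂M/∂y = 27x^2y^2 - 9x^2 - 3 and ∂N/∂x = 27x^2y^2 - 9x^2 - 3; equal, so the equation is exact.
Integrate M with respect to x (treating y as constant): ∫M dx = 3x^3y^3 - 3x^3y - 3xy + h(y).
Differentiate w.r.t. y and set equal to N: all terms match, so h'(y) = 0 and h is a constant absorbed into C.
General solution: 3x^3y^3 - 3x^3y - 3xy = C.


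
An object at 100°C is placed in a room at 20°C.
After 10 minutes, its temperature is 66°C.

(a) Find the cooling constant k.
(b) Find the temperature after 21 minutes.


Newton's law: T(t) = T_a + (T₀ - T_a)e^(-kt).
(a) Use T(10) = 66: (66 - 20)/(100 - 20) = e^(-k·10), so k = -ln(0.575)/10 ≈ 0.0553.
(b) Apply k to t = 21: T(21) = 20 + (80)e^(-1.162) ≈ 45.0°C.


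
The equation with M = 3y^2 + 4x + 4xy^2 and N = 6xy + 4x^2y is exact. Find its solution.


Check exactness: ∂M/∂y = 6y + 8xy and ∂N/∂x = 6y + 8xy; equal, so the equation is exact.
Integrate M with respect to x (treating y as constant): ∫M dx = 3xy^2 + 2x^2 + 2x^2y^2 + h(y).
Differentiate w.r.t. y and set equal to N: all terms match, so h'(y) = 0 and h is a constant absorbed into C.
General solution: 3xy^2 + 2x^2 + 2x^2y^2 = C.


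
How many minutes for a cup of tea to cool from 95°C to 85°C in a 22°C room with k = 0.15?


From T(t) = T_a + (T₀ - T_a)e^(-kt), set T(t) = 85:
(85 - 22) / (95 - 22) = e^(-0.15t), so t = -ln(0.863)/0.15 ≈ 1.0 minutes.


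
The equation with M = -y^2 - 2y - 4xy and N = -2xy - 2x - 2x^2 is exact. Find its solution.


Check exactness: ∂M/∂y = -2y - 2 - 4x and ∂N/∂x = -2y - 2 - 4x; equal, so the equation is exact.
Integrate M with respect to x (treating y as constant): ∫M dx = -xy^2 - 2xy - 2x^2y + h(y).
Differentiate w.r.t. y and set equal to N: all terms match, so h'(y) = 0 and h is a constant absorbed into C.
General solution: -xy^2 - 2xy - 2x^2y = C.


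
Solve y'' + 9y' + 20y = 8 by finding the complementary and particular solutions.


Characteristic roots of r² + 9r + 20 = 0 are -4, -5.
y_h = C₁e^(-4x) + C₂e^(-5x).
Constant forcing; try y_p = A. Then 20A = 8 ⇒ A = 2/5.
General solution: y = C₁e^(-4x) + C₂e^(-5x) + 2/5.


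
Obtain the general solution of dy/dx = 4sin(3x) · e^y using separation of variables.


Separate: e^(-y) dy = 4sin(3x) dx.
Integrate: -e^(-y) = -(4/3)cos(3x) + C₀.
Rearrange: e^(-y) = (4/3)cos(3x) + C.


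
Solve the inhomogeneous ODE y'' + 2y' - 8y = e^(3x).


Characteristic roots of r² + 2r - 8 = 0 are -4, 2.
y_h = C₁e^(-4x) + C₂e^(2x).
Forcing exponent 3 is not a characteristic root; try y_p = Ae^(3x).
Substitute: A·(9 + (2)·3 + (-8)) = A·7 = 1, so A = 1/7.
General solution: y = C₁e^(-4x) + C₂e^(2x) + (1/7)e^(3x).


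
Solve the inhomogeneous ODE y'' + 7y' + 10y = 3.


Characteristic roots of r² + 7r + 10 = 0 are -5, -2.
y_h = C₁e^(-5x) + C₂e^(-2x).
Constant forcing; try y_p = A. Then 10A = 3 ⇒ A = 3/10.
General solution: y = C₁e^(-5x) + C₂e^(-2x) + 3/10.


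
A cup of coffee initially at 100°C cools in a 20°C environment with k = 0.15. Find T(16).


Newton's law: dT/dt = -k(T - T_a) has solution T(t) = T_a + (T₀ - T_a)e^(-kt).
Plug in T_a = 20, T₀ = 100, k = 0.15, t = 16: T(16) = 20 + (80)e^(-2.40) ≈ 27.3°C.


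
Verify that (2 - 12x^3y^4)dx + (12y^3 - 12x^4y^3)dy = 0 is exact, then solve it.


Check exactness: ∂M/∂y = -48x^3y^3 and ∂N/∂x = -48x^3y^3; equal, so the equation is exact.
Integrate M with respect to x (treating y as constant): ∫M dx = 2x - 3x^4y^4 + h(y).
Differentiate w.r.t. y and set equal to N: the x-dependent terms already match, leaving h'(y) = 12y^3. Integrate: h(y) = 3y^4.
So F(x,y) = 3y^4 + 2x - 3x^4y^4.
General solution: 3y^4 + 2x - 3x^4y^4 = C.


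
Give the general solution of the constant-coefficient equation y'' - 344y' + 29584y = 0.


Characteristic equation: r² - 344r + 29584 = 0, i.e. (r - 172)² = 0.
Repeated root r = 172; include an x factor for the second linearly independent solution.
General solution: y = (C₁ + C₂x)e^(172x).


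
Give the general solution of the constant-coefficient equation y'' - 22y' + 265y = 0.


Characteristic equation: r² - 22r + 265 = 0.
Discriminant is negative; roots r = 11 ± 12i (complex conjugate pair).
General solution uses e^(α x)(C₁ cos(β x) + C₂ sin(β x)): y = e^(11x)(C₁cos(12x) + C₂sin(12x)).


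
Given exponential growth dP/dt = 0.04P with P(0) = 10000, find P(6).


The ODE dP/dt = 0.04P has solution P(t) = P(0)e^(0.04t).
Substitute P(0) = 10000 and t = 6: P(6) = 10000 e^(0.24) ≈ 12712.


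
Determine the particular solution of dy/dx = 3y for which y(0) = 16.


General solution of y' = 3y is y = Ce^(3x).
Apply y(0) = 16: C = 16.
Particular solution: y = 16e^(3x).


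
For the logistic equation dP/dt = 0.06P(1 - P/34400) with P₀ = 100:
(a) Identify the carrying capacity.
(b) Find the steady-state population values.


Logistic ODE dP/dt = 0.06P(1 - P/34400) has equilibria where dP/dt = 0, i.e. P = 0 or P = 34400.
The coefficient (1 - P/K) = 0 when P = K, identifying K = 34400 as the carrying capacity.
(a) K = 34400; (b) equilibria P = 0 and P = 34400.


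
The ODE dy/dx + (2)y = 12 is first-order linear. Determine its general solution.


P(x) = 2, Q(x) = 12; integrating factor μ = e^(2x).
(μ y)' = 12e^(2x) ⇒ μ y = 6e^(2x) + C.
Divide by μ: y = 6 + Ce^(-2x).


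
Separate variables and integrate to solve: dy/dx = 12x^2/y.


Separate variables: y dy = 12x^2 dx.
Integrate both sides: y²/2 = 4x^3 + C₀.
Multiply by 2: y² = 8x^3 + C.


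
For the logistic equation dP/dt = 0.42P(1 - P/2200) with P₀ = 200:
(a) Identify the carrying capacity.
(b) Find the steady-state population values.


Logistic ODE dP/dt = 0.42P(1 - P/2200) has equilibria where dP/dt = 0, i.e. P = 0 or P = 2200.
The coefficient (1 - P/K) = 0 when P = K, identifying K = 2200 as the carrying capacity.
(a) K = 2200; (b) equilibria P = 0 and P = 2200.


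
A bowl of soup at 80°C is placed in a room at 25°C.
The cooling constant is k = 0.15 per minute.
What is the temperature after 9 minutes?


Newton's law: dT/dt = -k(T - T_a) has solution T(t) = T_a + (T₀ - T_a)e^(-kt).
Plug in T_a = 25, T₀ = 80, k = 0.15, t = 9: T(9) = 25 + (55)e^(-1.35) ≈ 39.3°C.


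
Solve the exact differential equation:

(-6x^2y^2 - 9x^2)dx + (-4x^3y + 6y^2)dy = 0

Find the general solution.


Check exactness: ∂M/∂y = -12x^2y and ∂N/∂x = -12x^2y; equal, so the equation is exact.
Integrate M with respect to x (treating y as constant): ∫M dx = -2x^3y^2 - 3x^3 + h(y).
Differentiate w.r.t. y and set equal to N: the x-dependent terms already match, leaving h'(y) = 6y^2. Integrate: h(y) = 2y^3.
So F(x,y) = -2x^3y^2 + 2y^3 - 3x^3.
General solution: -2x^3y^2 + 2y^3 - 3x^3 = C.


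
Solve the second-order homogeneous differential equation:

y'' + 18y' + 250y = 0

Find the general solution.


Characteristic equation: r² + 18r + 250 = 0.
Discriminant is negative; roots r = -9 ± 13i (complex conjugate pair).
General solution uses e^(α x)(C₁ cos(β x) + C₂ sin(β x)): y = e^(-9x)(C₁cos(13x) + C₂sin(13x)).


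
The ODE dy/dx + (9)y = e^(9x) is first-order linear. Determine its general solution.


P(x) = 9 ⇒ μ = e^(9x).
(μ y)' = e^(18x) ⇒ μ y = e^(18x)/18 + C.
Divide by μ: y = (1/18)e^(9x) + Ce^(-9x).


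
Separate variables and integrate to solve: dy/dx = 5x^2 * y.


Separate variables: dy/y = 5x^2 dx.
Integrate: ln|y| = (5/3)x^3 + C₀.
Exponentiate: y = Ce^((5/3)x^3).


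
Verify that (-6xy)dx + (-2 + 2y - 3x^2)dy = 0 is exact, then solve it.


Check exactness: ∂M/∂y = -6x and ∂N/∂x = -6x; equal, so the equation is exact.
Integrate M with respect to x (treating y as constant): ∫M dx = -3x^2y + h(y).
Differentiate w.r.t. y and set equal to N: the x-dependent terms already match, leaving h'(y) = -2 + 2y. Integrate: h(y) = -2y + y^2.
So F(x,y) = -2y + y^2 - 3x^2y.
General solution: -2y + y^2 - 3x^2y = C.


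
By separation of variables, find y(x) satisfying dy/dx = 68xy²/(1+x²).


Separate: dy/y² = 68x/(1+x²) dx.
Integrate LHS: ∫ dy/y² = -1/y.
Integrate RHS via u = 1+x²: 34ln(1+x²) + C.
Result: -1/y = 34ln(1+x²) + C.


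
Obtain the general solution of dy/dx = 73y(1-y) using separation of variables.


Separate: dy/[y(1-y)] = 73 dx.
Partial fractions: 1/[y(1-y)] = 1/y + 1/(1-y).
Integrate: ln|y/(1-y)| = 73x + C₀.
Solve for y: y = 1/(1 + Ce^(-73x)).


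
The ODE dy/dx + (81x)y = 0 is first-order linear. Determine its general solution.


P(x) = 81x ⇒ μ = e^((81/2)x²).
Q(x) = 0 so μ y is constant: y = Ce^(-(81/2)x²).


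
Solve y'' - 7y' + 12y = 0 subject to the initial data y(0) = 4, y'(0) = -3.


Characteristic roots of r² - 7r + 12 = 0 are 3, 4.
General solution y = c₁ e^(3x) + c₂ e^(4x).
Apply y(0) = 4: c₁ + c₂ = 4. Apply y'(0) = -3: 3 c₁ + 4 c₂ = -3.
Solve: c₁ = 19, c₂ = -15.
Particular solution: y = 19e^(3x) - 15e^(4x).


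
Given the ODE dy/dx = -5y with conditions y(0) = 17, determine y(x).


General solution of y' = -5y is y = Ce^(-5x).
Apply y(0) = 17: C = 17.
Particular solution: y = 17e^(-5x).


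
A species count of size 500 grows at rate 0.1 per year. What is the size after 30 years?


The ODE dP/dt = 0.1P has solution P(t) = P(0)e^(0.1t).
Substitute P(0) = 500 and t = 30: P(30) = 500 e^(3.00) ≈ 10043.


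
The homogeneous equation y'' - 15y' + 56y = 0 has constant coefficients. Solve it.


Characteristic equation: r² - 15r + 56 = 0.
Factor: (r - 8)(r - 7) = 0 ⇒ r = 8, 7 (distinct real).
General solution: y = C₁e^(8x) + C₂e^(7x).


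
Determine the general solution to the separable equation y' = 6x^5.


Integrate both sides with respect to x: y = ∫ 6x^5 dx = x^6 + C.


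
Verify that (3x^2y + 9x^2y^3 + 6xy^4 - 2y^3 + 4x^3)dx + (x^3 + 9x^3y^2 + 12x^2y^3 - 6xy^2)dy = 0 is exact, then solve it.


Check exactness: ∂M/∂y = 3x^2 + 27x^2y^2 + 24xy^3 - 6y^2 and ∂N/∂x = 3x^2 + 27x^2y^2 + 24xy^3 - 6y^2; equal, so the equation is exact.
Integrate M with respect to x (treating y as constant): ∫M dx = x^3y + 3x^3y^3 + 3x^2y^4 - 2xy^3 + x^4 + h(y).
Differentiate w.r.t. y and set equal to N: all terms match, so h'(y) = 0 and h is a constant absorbed into C.
General solution: x^3y + 3x^3y^3 + 3x^2y^4 - 2xy^3 + x^4 = C.


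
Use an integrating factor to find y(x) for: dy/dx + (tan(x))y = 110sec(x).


P(x) = tan(x) ⇒ μ = e^(∫tan(x)dx) = sec(x).
(sec(x) y)' = 110sec²(x) ⇒ sec(x) y = 110tan(x) + C.
Multiply by cos(x): y = 110sin(x) + C·cos(x).


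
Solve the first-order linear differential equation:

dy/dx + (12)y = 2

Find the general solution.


P(x) = 12, Q(x) = 2; integrating factor μ = e^(12x).
(μ y)' = 2e^(12x) ⇒ μ y = (1/6)e^(12x) + C.
Divide by μ: y = 1/6 + Ce^(-12x).


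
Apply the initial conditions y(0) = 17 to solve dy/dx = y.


General solution of y' = y is y = Ce^(x).
Apply y(0) = 17: C = 17.
Particular solution: y = 17e^(x).


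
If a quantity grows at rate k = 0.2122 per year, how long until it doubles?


Exponential growth: P(t) = P₀ e^(0.2122t). Set P(t)/P₀ = 2: e^(0.2122t) = 2.
Solve: t = ln(2)/0.2122 ≈ 3.27 years.


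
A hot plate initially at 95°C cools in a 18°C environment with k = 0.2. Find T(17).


Newton's law: dT/dt = -k(T - T_a) has solution T(t) = T_a + (T₀ - T_a)e^(-kt).
Plug in T_a = 18, T₀ = 95, k = 0.2, t = 17: T(17) = 18 + (77)e^(-3.40) ≈ 20.6°C.


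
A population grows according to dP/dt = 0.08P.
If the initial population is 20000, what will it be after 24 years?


The ODE dP/dt = 0.08P has solution P(t) = P(0)e^(0.08t).
Substitute P(0) = 20000 and t = 24: P(24) = 20000 e^(1.92) ≈ 136419.


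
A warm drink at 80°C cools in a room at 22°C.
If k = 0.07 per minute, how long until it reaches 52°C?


From T(t) = T_a + (T₀ - T_a)e^(-kt), set T(t) = 52:
(52 - 22) / (80 - 22) = e^(-0.07t), so t = -ln(0.517)/0.07 ≈ 9.4 minutes.


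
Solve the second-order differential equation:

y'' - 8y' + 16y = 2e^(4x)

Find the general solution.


Characteristic polynomial (r - 4)² = 0; repeated root r = 4.
y_h = (C₁ + C₂x)e^(4x). Forcing matches the repeated root (resonance), so try y_p = Ax² e^(4x).
Substitute and solve for A: 2A = 2, so A = 1.
General solution: y = (C₁ + C₂x + x²)e^(4x).


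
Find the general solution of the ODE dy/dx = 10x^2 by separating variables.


Integrate both sides with respect to x: y = ∫ 10x^2 dx = (10/3)x^3 + C.


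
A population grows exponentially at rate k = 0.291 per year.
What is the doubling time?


Exponential growth: P(t) = P₀ e^(0.291t). Set P(t)/P₀ = 2: e^(0.291t) = 2.
Solve: t = ln(2)/0.291 ≈ 2.38 years.


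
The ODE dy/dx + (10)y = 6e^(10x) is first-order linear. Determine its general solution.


P(x) = 10 ⇒ μ = e^(10x).
(μ y)' = 6e^(20x) ⇒ μ y = (6/20)e^(20x) + C.
Divide by μ: y = (3/10)e^(10x) + Ce^(-10x).


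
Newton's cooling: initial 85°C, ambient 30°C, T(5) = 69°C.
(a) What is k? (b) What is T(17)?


Newton's law: T(t) = T_a + (T₀ - T_a)e^(-kt).
(a) Use T(5) = 69: (69 - 30)/(85 - 30) = e^(-k·5), so k = -ln(0.709)/5 ≈ 0.0688.
(b) Apply k to t = 17: T(17) = 30 + (55)e^(-1.169) ≈ 47.1°C.


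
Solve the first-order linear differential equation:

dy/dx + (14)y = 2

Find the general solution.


P(x) = 14, Q(x) = 2; integrating factor μ = e^(14x).
(μ y)' = 2e^(14x) ⇒ μ y = (1/7)e^(14x) + C.
Divide by μ: y = 1/7 + Ce^(-14x).


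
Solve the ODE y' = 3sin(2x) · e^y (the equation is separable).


Separate: e^(-y) dy = 3sin(2x) dx.
Integrate: -e^(-y) = -(3/2)cos(2x) + C₀.
Rearrange: e^(-y) = (3/2)cos(2x) + C.


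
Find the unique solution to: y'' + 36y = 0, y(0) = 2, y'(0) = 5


Characteristic roots of r² + 36 = 0 are ±6i, so y = C₁cos(6x) + C₂sin(6x).
Apply y(0) = 2: C₁ = 2. Differentiate and apply y'(0) = 5: 6·C₂ = 5, so C₂ = 5/6.
Particular solution: y = 2cos(6x) + (5/6)sin(6x).


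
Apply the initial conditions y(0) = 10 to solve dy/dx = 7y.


General solution of y' = 7y is y = Ce^(7x).
Apply y(0) = 10: C = 10.
Particular solution: y = 10e^(7x).


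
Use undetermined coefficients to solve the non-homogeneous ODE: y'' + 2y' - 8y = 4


Characteristic roots of r² + 2r - 8 = 0 are -4, 2.
y_h = C₁e^(-4x) + C₂e^(2x).
Forcing exponent 0 is not a characteristic root; try y_p = A.
Substitute: A·(0 + (2)·0 + (-8)) = A·-8 = 4, so A = -1/2.
General solution: y = C₁e^(-4x) + C₂e^(2x) - 1/2.


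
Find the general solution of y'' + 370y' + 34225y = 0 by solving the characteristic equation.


Characteristic equation: r² + 370r + 34225 = 0, i.e. (r + 185)² = 0.
Repeated root r = -185; include an x factor for the second linearly independent solution.
General solution: y = (C₁ + C₂x)e^(-185x).


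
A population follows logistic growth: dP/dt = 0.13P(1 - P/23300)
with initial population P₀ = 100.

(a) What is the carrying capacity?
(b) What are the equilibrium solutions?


Logistic ODE dP/dt = 0.13P(1 - P/23300) has equilibria where dP/dt = 0, i.e. P = 0 or P = 23300.
The coefficient (1 - P/K) = 0 when P = K, identifying K = 23300 as the carrying capacity.
(a) K = 23300; (b) equilibria P = 0 and P = 23300.


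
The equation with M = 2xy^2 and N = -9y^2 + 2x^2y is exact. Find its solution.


Check exactness: ∂M/∂y = 4xy and ∂N/∂x = 4xy; equal, so the equation is exact.
Integrate M with respect to x (treating y as constant): ∫M dx = x^2y^2 + h(y).
Differentiate w.r.t. y and set equal to N: the x-dependent terms already match, leaving h'(y) = -9y^2. Integrate: h(y) = -3y^3.
So F(x,y) = -3y^3 + x^2y^2.
General solution: -3y^3 + x^2y^2 = C.


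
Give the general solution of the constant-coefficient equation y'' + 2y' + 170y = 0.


Characteristic equation: r² + 2r + 170 = 0.
Discriminant is negative; roots r = -1 ± 13i (complex conjugate pair).
General solution uses e^(α x)(C₁ cos(β x) + C₂ sin(β x)): y = e^(-x)(C₁cos(13x) + C₂sin(13x)).


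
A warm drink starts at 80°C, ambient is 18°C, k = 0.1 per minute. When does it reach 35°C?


From T(t) = T_a + (T₀ - T_a)e^(-kt), set T(t) = 35:
(35 - 18) / (80 - 18) = e^(-0.1t), so t = -ln(0.274)/0.1 ≈ 12.9 minutes.


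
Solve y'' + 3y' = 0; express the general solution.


Characteristic equation: r² + 3r = 0.
Factor: (r + 3)(r - 0) = 0 ⇒ r = -3, 0 (distinct real).
General solution: y = C₁e^(-3x) + C₂.


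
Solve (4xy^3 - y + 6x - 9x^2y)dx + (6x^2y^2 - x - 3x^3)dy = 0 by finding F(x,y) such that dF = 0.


Check exactness: ∂M/∂y = 12xy^2 - 1 - 9x^2 and ∂N/∂x = 12xy^2 - 1 - 9x^2; equal, so the equation is exact.
Integrate M with respect to x (treating y as constant): ∫M dx = 2x^2y^3 - xy + 3x^2 - 3x^3y + h(y).
Differentiate w.r.t. y and set equal to N: all terms match, so h'(y) = 0 and h is a constant absorbed into C.
General solution: 2x^2y^3 - xy + 3x^2 - 3x^3y = C.


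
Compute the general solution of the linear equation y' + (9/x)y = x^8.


P(x) = 9/x ⇒ μ = x^9.
(x^9 y)' = x^17 ⇒ x^9 y = x^18/(18) + C.
Solve for y: y = (1/18)x^9 + C/x^9.


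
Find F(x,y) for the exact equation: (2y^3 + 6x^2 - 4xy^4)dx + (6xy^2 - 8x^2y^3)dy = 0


Check exactness: ∂M/∂y = 6y^2 - 16xy^3 and ∂N/∂x = 6y^2 - 16xy^3; equal, so the equation is exact.
Integrate M with respect to x (treating y as constant): ∫M dx = 2xy^3 + 2x^3 - 2x^2y^4 + h(y).
Differentiate w.r.t. y and set equal to N: all terms match, so h'(y) = 0 and h is a constant absorbed into C.
General solution: 2xy^3 + 2x^3 - 2x^2y^4 = C.


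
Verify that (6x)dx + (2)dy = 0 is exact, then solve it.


Check exactness: ∂M/∂y = 0 and ∂N/∂x = 0; equal, so the equation is exact.
Integrate M with respect to x (treating y as constant): ∫M dx = 3x^2 + h(y).
Differentiate w.r.t. y and set equal to N: the x-dependent terms already match, leaving h'(y) = 2. Integrate: h(y) = 2y.
So F(x,y) = 2y + 3x^2.
General solution: 2y + 3x^2 = C.


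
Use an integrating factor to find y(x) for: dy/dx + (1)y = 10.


P(x) = 1, Q(x) = 10; integrating factor μ = e^(x).
(μ y)' = 10e^(x) ⇒ μ y = 10e^(x) + C.
Divide by μ: y = 10 + Ce^(-x).


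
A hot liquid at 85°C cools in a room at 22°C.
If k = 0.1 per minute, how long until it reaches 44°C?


From T(t) = T_a + (T₀ - T_a)e^(-kt), set T(t) = 44:
(44 - 22) / (85 - 22) = e^(-0.1t), so t = -ln(0.349)/0.1 ≈ 10.5 minutes.


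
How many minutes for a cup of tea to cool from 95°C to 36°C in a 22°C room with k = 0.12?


From T(t) = T_a + (T₀ - T_a)e^(-kt), set T(t) = 36:
(36 - 22) / (95 - 22) = e^(-0.12t), so t = -ln(0.192)/0.12 ≈ 13.8 minutes.


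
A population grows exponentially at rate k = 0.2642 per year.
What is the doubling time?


Exponential growth: P(t) = P₀ e^(0.2642t). Set P(t)/P₀ = 2: e^(0.2642t) = 2.
Solve: t = ln(2)/0.2642 ≈ 2.62 years.


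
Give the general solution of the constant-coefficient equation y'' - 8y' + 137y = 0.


Characteristic equation: r² - 8r + 137 = 0.
Discriminant is negative; roots r = 4 ± 11i (complex conjugate pair).
General solution uses e^(α x)(C₁ cos(β x) + C₂ sin(β x)): y = e^(4x)(C₁cos(11x) + C₂sin(11x)).


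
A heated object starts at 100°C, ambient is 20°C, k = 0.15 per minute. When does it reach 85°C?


From T(t) = T_a + (T₀ - T_a)e^(-kt), set T(t) = 85:
(85 - 20) / (100 - 20) = e^(-0.15t), so t = -ln(0.812)/0.15 ≈ 1.4 minutes.


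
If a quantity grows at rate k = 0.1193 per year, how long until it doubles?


Exponential growth: P(t) = P₀ e^(0.1193t). Set P(t)/P₀ = 2: e^(0.1193t) = 2.
Solve: t = ln(2)/0.1193 ≈ 5.81 years.


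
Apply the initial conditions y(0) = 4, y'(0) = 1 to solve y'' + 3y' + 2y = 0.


Characteristic roots of r² + 3r + 2 = 0 are -2, -1.
General solution y = c₁ e^(-2x) + c₂ e^(-x).
Apply y(0) = 4: c₁ + c₂ = 4. Apply y'(0) = 1: -2 c₁ - 1 c₂ = 1.
Solve: c₁ = -5, c₂ = 9.
Particular solution: y = -5e^(-2x) + 9e^(-x).


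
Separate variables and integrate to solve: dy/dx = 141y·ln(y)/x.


Separate: dy/[y ln(y)] = 141 dx/x.
Substitute u = ln(y): du/u = 141 dx/x.
Integrate: ln|ln(y)| = 141ln|x| + C₀, hence ln(y) = C·x^141.


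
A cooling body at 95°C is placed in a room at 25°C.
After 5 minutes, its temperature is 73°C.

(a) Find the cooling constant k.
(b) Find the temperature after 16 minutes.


Newton's law: T(t) = T_a + (T₀ - T_a)e^(-kt).
(a) Use T(5) = 73: (73 - 25)/(95 - 25) = e^(-k·5), so k = -ln(0.686)/5 ≈ 0.0755.
(b) Apply k to t = 16: T(16) = 25 + (70)e^(-1.207) ≈ 45.9°C.


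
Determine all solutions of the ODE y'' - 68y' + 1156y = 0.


Characteristic equation: r² - 68r + 1156 = 0, i.e. (r - 34)² = 0.
Repeated root r = 34; include an x factor for the second linearly independent solution.
General solution: y = (C₁ + C₂x)e^(34x).


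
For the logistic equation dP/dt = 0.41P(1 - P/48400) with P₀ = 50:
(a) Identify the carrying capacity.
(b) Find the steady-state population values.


Logistic ODE dP/dt = 0.41P(1 - P/48400) has equilibria where dP/dt = 0, i.e. P = 0 or P = 48400.
The coefficient (1 - P/K) = 0 when P = K, identifying K = 48400 as the carrying capacity.
(a) K = 48400; (b) equilibria P = 0 and P = 48400.


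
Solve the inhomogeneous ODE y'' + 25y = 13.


Homogeneous part: r² + 25 = 0 ⇒ r = ±5i, so y_h = C₁cos(5x) + C₂sin(5x).
Try constant y_p = A; plug in: 25A = 13 ⇒ A = 13/25.
General solution: y = C₁cos(5x) + C₂sin(5x) + 13/25.


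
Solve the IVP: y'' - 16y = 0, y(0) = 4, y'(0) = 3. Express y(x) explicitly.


Characteristic roots of r² - 16 = 0 are -4, 4.
General solution y = c₁ e^(-4x) + c₂ e^(4x).
Apply y(0) = 4: c₁ + c₂ = 4. Apply y'(0) = 3: -4 c₁ + 4 c₂ = 3.
Solve: c₁ = 13/8, c₂ = 19/8.
Particular solution: y = (13/8)e^(-4x) + (19/8)e^(4x).


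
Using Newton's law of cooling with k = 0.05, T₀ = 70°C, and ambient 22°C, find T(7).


Newton's law: dT/dt = -k(T - T_a) has solution T(t) = T_a + (T₀ - T_a)e^(-kt).
Plug in T_a = 22, T₀ = 70, k = 0.05, t = 7: T(7) = 22 + (48)e^(-0.35) ≈ 55.8°C.


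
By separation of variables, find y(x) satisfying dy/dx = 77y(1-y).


Separate: dy/[y(1-y)] = 77 dx.
Partial fractions: 1/[y(1-y)] = 1/y + 1/(1-y).
Integrate: ln|y/(1-y)| = 77x + C₀.
Solve for y: y = 1/(1 + Ce^(-77x)).


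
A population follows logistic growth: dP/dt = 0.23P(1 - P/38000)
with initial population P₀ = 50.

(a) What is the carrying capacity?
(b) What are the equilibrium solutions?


Logistic ODE dP/dt = 0.23P(1 - P/38000) has equilibria where dP/dt = 0, i.e. P = 0 or P = 38000.
The coefficient (1 - P/K) = 0 when P = K, identifying K = 38000 as the carrying capacity.
(a) K = 38000; (b) equilibria P = 0 and P = 38000.


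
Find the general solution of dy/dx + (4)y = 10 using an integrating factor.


P(x) = 4, Q(x) = 10; integrating factor μ = e^(4x).
(μ y)' = 10e^(4x) ⇒ μ y = (5/2)e^(4x) + C.
Divide by μ: y = 5/2 + Ce^(-4x).


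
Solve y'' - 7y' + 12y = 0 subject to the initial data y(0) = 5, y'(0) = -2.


Characteristic roots of r² - 7r + 12 = 0 are 3, 4.
General solution y = c₁ e^(3x) + c₂ e^(4x).
Apply y(0) = 5: c₁ + c₂ = 5. Apply y'(0) = -2: 3 c₁ + 4 c₂ = -2.
Solve: c₁ = 22, c₂ = -17.
Particular solution: y = 22e^(3x) - 17e^(4x).


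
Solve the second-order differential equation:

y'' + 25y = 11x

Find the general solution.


Homogeneous: r² + 25 = 0 ⇒ r = ±5i, y_h = C₁cos(5x) + C₂sin(5x).
Polynomial forcing; try y_p = Ax + B. Then y_p'' + 25 y_p = 25(Ax + B) = 11x, so B = 0 and A = 11/25.
General solution: y = C₁cos(5x) + C₂sin(5x) + (11/25)x.


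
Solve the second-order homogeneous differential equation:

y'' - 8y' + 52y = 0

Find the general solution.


Characteristic equation: r² - 8r + 52 = 0.
Discriminant is negative; roots r = 4 ± 6i (complex conjugate pair).
General solution uses e^(α x)(C₁ cos(β x) + C₂ sin(β x)): y = e^(4x)(C₁cos(6x) + C₂sin(6x)).


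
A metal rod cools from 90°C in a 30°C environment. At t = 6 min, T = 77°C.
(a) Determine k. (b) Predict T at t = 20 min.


Newton's law: T(t) = T_a + (T₀ - T_a)e^(-kt).
(a) Use T(6) = 77: (77 - 30)/(90 - 30) = e^(-k·6), so k = -ln(0.783)/6 ≈ 0.0407.
(b) Apply k to t = 20: T(20) = 30 + (60)e^(-0.814) ≈ 56.6°C.


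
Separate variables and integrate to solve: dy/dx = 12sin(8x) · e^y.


Separate: e^(-y) dy = 12sin(8x) dx.
Integrate: -e^(-y) = -(3/2)cos(8x) + C₀.
Rearrange: e^(-y) = (3/2)cos(8x) + C.


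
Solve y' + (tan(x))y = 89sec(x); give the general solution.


P(x) = tan(x) ⇒ μ = e^(∫tan(x)dx) = sec(x).
(sec(x) y)' = 89sec²(x) ⇒ sec(x) y = 89tan(x) + C.
Multiply by cos(x): y = 89sin(x) + C·cos(x).


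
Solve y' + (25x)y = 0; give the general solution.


P(x) = 25x ⇒ μ = e^((25/2)x²).
Q(x) = 0 so μ y is constant: y = Ce^(-(25/2)x²).


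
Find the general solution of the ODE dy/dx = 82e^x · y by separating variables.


Separate variables: dy/y = 82e^x dx.
Integrate: ln|y| = 82e^x + C₀.
Exponentiate: y = Ce^(82e^x).


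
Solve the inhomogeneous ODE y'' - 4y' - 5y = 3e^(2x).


Characteristic roots of r² - 4r - 5 = 0 are -1, 5.
y_h = C₁e^(-x) + C₂e^(5x).
Forcing exponent 2 is not a characteristic root; try y_p = Ae^(2x).
Substitute: A·(4 + (-4)·2 + (-5)) = A·-9 = 3, so A = -1/3.
General solution: y = C₁e^(-x) + C₂e^(5x) - (1/3)e^(2x).


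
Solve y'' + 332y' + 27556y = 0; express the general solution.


Characteristic equation: r² + 332r + 27556 = 0, i.e. (r + 166)² = 0.
Repeated root r = -166; include an x factor for the second linearly independent solution.
General solution: y = (C₁ + C₂x)e^(-166x).


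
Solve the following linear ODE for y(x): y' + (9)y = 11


P(x) = 9, Q(x) = 11; integrating factor μ = e^(9x).
(μ y)' = 11e^(9x) ⇒ μ y = (11/9)e^(9x) + C.
Divide by μ: y = 11/9 + Ce^(-9x).


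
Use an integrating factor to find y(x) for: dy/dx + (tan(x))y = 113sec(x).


P(x) = tan(x) ⇒ μ = e^(∫tan(x)dx) = sec(x).
(sec(x) y)' = 113sec²(x) ⇒ sec(x) y = 113tan(x) + C.
Multiply by cos(x): y = 113sin(x) + C·cos(x).


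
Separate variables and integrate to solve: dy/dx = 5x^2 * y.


Separate variables: dy/y = 5x^2 dx.
Integrate: ln|y| = (5/3)x^3 + C₀.
Exponentiate: y = Ce^((5/3)x^3).


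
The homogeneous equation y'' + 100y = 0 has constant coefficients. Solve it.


Characteristic equation: r² + 100 = 0.
Discriminant is negative; roots r = 0 ± 10i (complex conjugate pair).
General solution uses e^(α x)(C₁ cos(β x) + C₂ sin(β x)): y = C₁cos(10x) + C₂sin(10x).


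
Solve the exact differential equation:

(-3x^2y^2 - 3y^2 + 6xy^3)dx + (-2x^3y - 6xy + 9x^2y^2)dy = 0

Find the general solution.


Check exactness: ∂M/∂y = -6x^2y - 6y + 18xy^2 and ∂N/∂x = -6x^2y - 6y + 18xy^2; equal, so the equation is exact.
Integrate M with respect to x (treating y as constant): ∫M dx = -x^3y^2 - 3xy^2 + 3x^2y^3 + h(y).
Differentiate w.r.t. y and set equal to N: all terms match, so h'(y) = 0 and h is a constant absorbed into C.
General solution: -x^3y^2 - 3xy^2 + 3x^2y^3 = C.


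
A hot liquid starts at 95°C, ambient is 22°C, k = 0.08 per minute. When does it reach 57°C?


From T(t) = T_a + (T₀ - T_a)e^(-kt), set T(t) = 57:
(57 - 22) / (95 - 22) = e^(-0.08t), so t = -ln(0.479)/0.08 ≈ 9.2 minutes.


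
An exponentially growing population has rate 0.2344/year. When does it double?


Exponential growth: P(t) = P₀ e^(0.2344t). Set P(t)/P₀ = 2: e^(0.2344t) = 2.
Solve: t = ln(2)/0.2344 ≈ 2.96 years.


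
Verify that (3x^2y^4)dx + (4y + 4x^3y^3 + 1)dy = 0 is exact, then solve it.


Check exactness: ∂M/∂y = 12x^2y^3 and ∂N/∂x = 12x^2y^3; equal, so the equation is exact.
Integrate M with respect to x (treating y as constant): ∫M dx = x^3y^4 + h(y).
Differentiate w.r.t. y and set equal to N: the x-dependent terms already match, leaving h'(y) = 4y + 1. Integrate: h(y) = 2y^2 + y.
So F(x,y) = 2y^2 + x^3y^4 + y.
General solution: 2y^2 + x^3y^4 + y = C.


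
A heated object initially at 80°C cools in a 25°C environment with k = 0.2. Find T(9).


Newton's law: dT/dt = -k(T - T_a) has solution T(t) = T_a + (T₀ - T_a)e^(-kt).
Plug in T_a = 25, T₀ = 80, k = 0.2, t = 9: T(9) = 25 + (55)e^(-1.80) ≈ 34.1°C.


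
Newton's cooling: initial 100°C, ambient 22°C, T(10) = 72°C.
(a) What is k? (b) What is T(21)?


Newton's law: T(t) = T_a + (T₀ - T_a)e^(-kt).
(a) Use T(10) = 72: (72 - 22)/(100 - 22) = e^(-k·10), so k = -ln(0.641)/10 ≈ 0.0445.
(b) Apply k to t = 21: T(21) = 22 + (78)e^(-0.934) ≈ 52.7°C.


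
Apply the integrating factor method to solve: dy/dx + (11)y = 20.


P(x) = 11, Q(x) = 20; integrating factor μ = e^(11x).
(μ y)' = 20e^(11x) ⇒ μ y = (20/11)e^(11x) + C.
Divide by μ: y = 20/11 + Ce^(-11x).


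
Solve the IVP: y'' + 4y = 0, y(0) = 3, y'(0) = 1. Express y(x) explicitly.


Characteristic roots of r² + 4 = 0 are ±2i, so y = C₁cos(2x) + C₂sin(2x).
Apply y(0) = 3: C₁ = 3. Differentiate and apply y'(0) = 1: 2·C₂ = 1, so C₂ = 1/2.
Particular solution: y = 3cos(2x) + (1/2)sin(2x).


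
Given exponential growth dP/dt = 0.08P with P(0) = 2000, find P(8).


The ODE dP/dt = 0.08P has solution P(t) = P(0)e^(0.08t).
Substitute P(0) = 2000 and t = 8: P(8) = 2000 e^(0.64) ≈ 3793.


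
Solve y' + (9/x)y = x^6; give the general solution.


P(x) = 9/x ⇒ μ = x^9.
(x^9 y)' = x^15 ⇒ x^9 y = x^16/(16) + C.
Solve for y: y = (1/16)x^7 + C/x^9.


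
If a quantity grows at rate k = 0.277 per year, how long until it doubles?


Exponential growth: P(t) = P₀ e^(0.277t). Set P(t)/P₀ = 2: e^(0.277t) = 2.
Solve: t = ln(2)/0.277 ≈ 2.50 years.


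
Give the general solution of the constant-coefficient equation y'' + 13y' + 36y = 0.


Characteristic equation: r² + 13r + 36 = 0.
Factor: (r + 9)(r + 4) = 0 ⇒ r = -9, -4 (distinct real).
General solution: y = C₁e^(-9x) + C₂e^(-4x).


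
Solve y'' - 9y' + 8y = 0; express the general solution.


Characteristic equation: r² - 9r + 8 = 0.
Factor: (r - 8)(r - 1) = 0 ⇒ r = 8, 1 (distinct real).
General solution: y = C₁e^(8x) + C₂e^(x).


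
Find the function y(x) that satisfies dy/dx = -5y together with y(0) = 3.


General solution of y' = -5y is y = Ce^(-5x).
Apply y(0) = 3: C = 3.
Particular solution: y = 3e^(-5x).


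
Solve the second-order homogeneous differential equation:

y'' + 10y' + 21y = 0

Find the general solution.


Characteristic equation: r² + 10r + 21 = 0.
Factor: (r + 3)(r + 7) = 0 ⇒ r = -3, -7 (distinct real).
General solution: y = C₁e^(-3x) + C₂e^(-7x).


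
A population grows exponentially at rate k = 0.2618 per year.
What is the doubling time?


Exponential growth: P(t) = P₀ e^(0.2618t). Set P(t)/P₀ = 2: e^(0.2618t) = 2.
Solve: t = ln(2)/0.2618 ≈ 2.65 years.


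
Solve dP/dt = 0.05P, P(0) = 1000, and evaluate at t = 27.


The ODE dP/dt = 0.05P has solution P(t) = P(0)e^(0.05t).
Substitute P(0) = 1000 and t = 27: P(27) = 1000 e^(1.35) ≈ 3857.


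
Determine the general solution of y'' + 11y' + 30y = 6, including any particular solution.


Characteristic roots of r² + 11r + 30 = 0 are -5, -6.
y_h = C₁e^(-5x) + C₂e^(-6x).
Constant forcing; try y_p = A. Then 30A = 6 ⇒ A = 1/5.
General solution: y = C₁e^(-5x) + C₂e^(-6x) + 1/5.


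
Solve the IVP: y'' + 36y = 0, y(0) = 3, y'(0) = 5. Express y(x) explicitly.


Characteristic roots of r² + 36 = 0 are ±6i, so y = C₁cos(6x) + C₂sin(6x).
Apply y(0) = 3: C₁ = 3. Differentiate and apply y'(0) = 5: 6·C₂ = 5, so C₂ = 5/6.
Particular solution: y = 3cos(6x) + (5/6)sin(6x).


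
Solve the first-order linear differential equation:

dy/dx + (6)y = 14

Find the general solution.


P(x) = 6, Q(x) = 14; integrating factor μ = e^(6x).
(μ y)' = 14e^(6x) ⇒ μ y = (7/3)e^(6x) + C.
Divide by μ: y = 7/3 + Ce^(-6x).


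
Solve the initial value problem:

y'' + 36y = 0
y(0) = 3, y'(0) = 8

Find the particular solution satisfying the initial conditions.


Characteristic roots of r² + 36 = 0 are ±6i, so y = C₁cos(6x) + C₂sin(6x).
Apply y(0) = 3: C₁ = 3. Differentiate and apply y'(0) = 8: 6·C₂ = 8, so C₂ = 4/3.
Particular solution: y = 3cos(6x) + (4/3)sin(6x).


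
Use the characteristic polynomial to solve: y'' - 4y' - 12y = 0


Characteristic equation: r² - 4r - 12 = 0.
Factor: (r - 6)(r + 2) = 0 ⇒ r = 6, -2 (distinct real).
General solution: y = C₁e^(6x) + C₂e^(-2x).


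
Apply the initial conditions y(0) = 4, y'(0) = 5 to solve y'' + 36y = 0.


Characteristic roots of r² + 36 = 0 are ±6i, so y = C₁cos(6x) + C₂sin(6x).
Apply y(0) = 4: C₁ = 4. Differentiate and apply y'(0) = 5: 6·C₂ = 5, so C₂ = 5/6.
Particular solution: y = 4cos(6x) + (5/6)sin(6x).


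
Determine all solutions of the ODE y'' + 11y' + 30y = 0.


Characteristic equation: r² + 11r + 30 = 0.
Factor: (r + 6)(r + 5) = 0 ⇒ r = -6, -5 (distinct real).
General solution: y = C₁e^(-6x) + C₂e^(-5x).


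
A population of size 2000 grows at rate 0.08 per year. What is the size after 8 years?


The ODE dP/dt = 0.08P has solution P(t) = P(0)e^(0.08t).
Substitute P(0) = 2000 and t = 8: P(8) = 2000 e^(0.64) ≈ 3793.


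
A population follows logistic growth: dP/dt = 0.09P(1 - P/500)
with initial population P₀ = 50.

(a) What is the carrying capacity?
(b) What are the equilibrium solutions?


Logistic ODE dP/dt = 0.09P(1 - P/500) has equilibria where dP/dt = 0, i.e. P = 0 or P = 500.
The coefficient (1 - P/K) = 0 when P = K, identifying K = 500 as the carrying capacity.
(a) K = 500; (b) equilibria P = 0 and P = 500.


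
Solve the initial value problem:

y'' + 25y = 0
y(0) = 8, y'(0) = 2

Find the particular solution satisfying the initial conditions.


Characteristic roots of r² + 25 = 0 are ±5i, so y = C₁cos(5x) + C₂sin(5x).
Apply y(0) = 8: C₁ = 8. Differentiate and apply y'(0) = 2: 5·C₂ = 2, so C₂ = 2/5.
Particular solution: y = 8cos(5x) + (2/5)sin(5x).


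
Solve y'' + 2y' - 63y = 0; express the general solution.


Characteristic equation: r² + 2r - 63 = 0.
Factor: (r - 7)(r + 9) = 0 ⇒ r = 7, -9 (distinct real).
General solution: y = C₁e^(7x) + C₂e^(-9x).


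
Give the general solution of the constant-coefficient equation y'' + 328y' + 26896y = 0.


Characteristic equation: r² + 328r + 26896 = 0, i.e. (r + 164)² = 0.
Repeated root r = -164; include an x factor for the second linearly independent solution.
General solution: y = (C₁ + C₂x)e^(-164x).


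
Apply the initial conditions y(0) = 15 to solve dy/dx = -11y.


General solution of y' = -11y is y = Ce^(-11x).
Apply y(0) = 15: C = 15.
Particular solution: y = 15e^(-11x).


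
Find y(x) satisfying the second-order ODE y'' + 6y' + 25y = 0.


Characteristic equation: r² + 6r + 25 = 0.
Discriminant is negative; roots r = -3 ± 4i (complex conjugate pair).
General solution uses e^(α x)(C₁ cos(β x) + C₂ sin(β x)): y = e^(-3x)(C₁cos(4x) + C₂sin(4x)).


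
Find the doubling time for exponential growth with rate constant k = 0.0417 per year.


Exponential growth: P(t) = P₀ e^(0.0417t). Set P(t)/P₀ = 2: e^(0.0417t) = 2.
Solve: t = ln(2)/0.0417 ≈ 16.62 years.


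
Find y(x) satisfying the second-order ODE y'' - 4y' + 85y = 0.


Characteristic equation: r² - 4r + 85 = 0.
Discriminant is negative; roots r = 2 ± 9i (complex conjugate pair).
General solution uses e^(α x)(C₁ cos(β x) + C₂ sin(β x)): y = e^(2x)(C₁cos(9x) + C₂sin(9x)).


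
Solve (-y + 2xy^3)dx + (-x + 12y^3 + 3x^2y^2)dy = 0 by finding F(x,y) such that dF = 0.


Check exactness: ∂M/∂y = -1 + 6xy^2 and ∂N/∂x = -1 + 6xy^2; equal, so the equation is exact.
Integrate M with respect to x (treating y as constant): ∫M dx = -xy + x^2y^3 + h(y).
Differentiate w.r.t. y and set equal to N: the x-dependent terms already match, leaving h'(y) = 12y^3. Integrate: h(y) = 3y^4.
So F(x,y) = -xy + 3y^4 + x^2y^3.
General solution: -xy + 3y^4 + x^2y^3 = C.


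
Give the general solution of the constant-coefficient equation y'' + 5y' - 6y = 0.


Characteristic equation: r² + 5r - 6 = 0.
Factor: (r + 6)(r - 1) = 0 ⇒ r = -6, 1 (distinct real).
General solution: y = C₁e^(-6x) + C₂e^(x).


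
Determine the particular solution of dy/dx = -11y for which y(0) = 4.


General solution of y' = -11y is y = Ce^(-11x).
Apply y(0) = 4: C = 4.
Particular solution: y = 4e^(-11x).


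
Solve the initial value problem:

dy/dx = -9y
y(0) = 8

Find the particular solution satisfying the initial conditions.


General solution of y' = -9y is y = Ce^(-9x).
Apply y(0) = 8: C = 8.
Particular solution: y = 8e^(-9x).


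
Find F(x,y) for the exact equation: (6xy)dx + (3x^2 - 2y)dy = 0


Check exactness: ∂M/∂y = 6x and ∂N/∂x = 6x; equal, so the equation is exact.
Integrate M with respect to x (treating y as constant): ∫M dx = 3x^2y + h(y).
Differentiate w.r.t. y and set equal to N: the x-dependent terms already match, leaving h'(y) = -2y. Integrate: h(y) = -y^2.
So F(x,y) = 3x^2y - y^2.
General solution: 3x^2y - y^2 = C.


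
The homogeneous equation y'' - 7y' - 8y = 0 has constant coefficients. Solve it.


Characteristic equation: r² - 7r - 8 = 0.
Factor: (r - 8)(r + 1) = 0 ⇒ r = 8, -1 (distinct real).
General solution: y = C₁e^(8x) + C₂e^(-x).


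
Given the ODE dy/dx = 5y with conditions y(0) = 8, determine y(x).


General solution of y' = 5y is y = Ce^(5x).
Apply y(0) = 8: C = 8.
Particular solution: y = 8e^(5x).
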